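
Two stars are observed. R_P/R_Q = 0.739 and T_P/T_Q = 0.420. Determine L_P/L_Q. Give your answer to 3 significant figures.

From the Stefan–Boltzmann law, L ∝ R²T⁴, so
L_P/L_Q = (R_P/R_Q)² (T_P/T_Q)⁴ = (0.739)² × (0.420)⁴ = 0.5461 × 0.03112 = 0.01699.

0.0170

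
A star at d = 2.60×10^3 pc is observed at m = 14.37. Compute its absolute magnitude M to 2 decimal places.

2.30

M = m − 5 log₁₀(d/10 pc) = 14.37 − 5 log₁₀(2.60×10^3/10)
  = 14.37 − 5 × 2.415 = 14.37 − 12.07 = 2.30.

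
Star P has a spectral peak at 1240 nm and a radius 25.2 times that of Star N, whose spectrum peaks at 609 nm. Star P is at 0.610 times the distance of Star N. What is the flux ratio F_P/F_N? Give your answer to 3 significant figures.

Wien's law: T_P/T_N = λ_N/λ_P = 609/1240 = 0.4911.
L_P/L_N = (R_P/R_N)²(T_P/T_N)⁴ = (25.2)²(0.4911)⁴ = 36.95.
F_P/F_N = (L_P/L_N)/(d_P/d_N)² = 36.95/(0.610)² = 99.29.

99.3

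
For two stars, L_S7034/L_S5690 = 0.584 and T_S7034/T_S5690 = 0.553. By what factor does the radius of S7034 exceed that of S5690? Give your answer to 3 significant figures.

L ∝ R²T⁴ gives R ∝ √L / T², so
R_S7034/R_S5690 = √(0.584) / (0.553)² = 0.7642 / 0.3058 = 2.499.

2.50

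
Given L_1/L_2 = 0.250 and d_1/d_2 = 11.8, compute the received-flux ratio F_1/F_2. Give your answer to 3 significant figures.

0.00180

F = L/(4πd²), so F_1/F_2 = (L_1/L_2) / (d_1/d_2)²
= 0.250 / (11.8)² = 0.250 / 139.2 = 0.001795.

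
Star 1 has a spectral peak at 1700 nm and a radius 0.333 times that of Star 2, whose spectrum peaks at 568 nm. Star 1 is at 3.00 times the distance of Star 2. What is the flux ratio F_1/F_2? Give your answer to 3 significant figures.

Wien's law: T_1/T_2 = λ_2/λ_1 = 568/1700 = 0.3341.
L_1/L_2 = (R_1/R_2)²(T_1/T_2)⁴ = (0.333)²(0.3341)⁴ = 0.001382.
F_1/F_2 = (L_1/L_2)/(d_1/d_2)² = 0.001382/(3.00)² = 1.535×10^-4.

1.54×10^-4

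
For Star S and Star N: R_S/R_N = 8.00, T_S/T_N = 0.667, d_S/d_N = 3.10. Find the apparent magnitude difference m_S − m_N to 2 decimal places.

-0.30

L_S/L_N = (8.00)²(0.667)⁴ = 12.67.
F_S/F_N = (L_S/L_N)/(d_S/d_N)² = 12.67/9.610 = 1.318.
m_S − m_N = −2.5 log₁₀(1.318) = -0.30.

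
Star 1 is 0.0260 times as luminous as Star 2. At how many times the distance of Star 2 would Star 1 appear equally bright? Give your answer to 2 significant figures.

Equal flux requires L_1/d_1² = L_2/d_2², so d_1/d_2 = √(L_1/L_2)
= √(0.0260) = 0.1612.

0.16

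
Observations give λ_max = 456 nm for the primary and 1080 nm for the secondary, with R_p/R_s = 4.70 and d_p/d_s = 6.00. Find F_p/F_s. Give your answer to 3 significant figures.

19.3

Wien's law: T_p/T_s = λ_s/λ_p = 1080/456 = 2.368.
L_p/L_s = (R_p/R_s)²(T_p/T_s)⁴ = (4.70)²(2.368)⁴ = 695.1.
F_p/F_s = (L_p/L_s)/(d_p/d_s)² = 695.1/(6.00)² = 19.31.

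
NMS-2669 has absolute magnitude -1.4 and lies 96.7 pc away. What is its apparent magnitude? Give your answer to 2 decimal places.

m = M + 5 log₁₀(d/10 pc) = -1.4 + 5 log₁₀(96.7/10)
  = -1.4 + 5 × 0.985 = -1.4 + 4.93 = 3.53.

3.53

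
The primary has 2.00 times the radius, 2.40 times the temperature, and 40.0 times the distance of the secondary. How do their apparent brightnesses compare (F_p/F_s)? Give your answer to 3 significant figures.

L_p/L_s = (R_p/R_s)²(T_p/T_s)⁴ = (2.00)² × (2.40)⁴ = 132.7.
F_p/F_s = (L_p/L_s)/(d_p/d_s)² = 132.7 / (40.0)² = 0.08294.

0.0829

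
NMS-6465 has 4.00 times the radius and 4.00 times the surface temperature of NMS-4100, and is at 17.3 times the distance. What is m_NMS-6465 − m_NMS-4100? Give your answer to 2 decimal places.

L_NMS-6465/L_NMS-4100 = (4.00)²(4.00)⁴ = 4096.
F_NMS-6465/F_NMS-4100 = (L_NMS-6465/L_NMS-4100)/(d_NMS-6465/d_NMS-4100)² = 4096/299.3 = 13.69.
m_NMS-6465 − m_NMS-4100 = −2.5 log₁₀(13.69) = -2.84.

-2.84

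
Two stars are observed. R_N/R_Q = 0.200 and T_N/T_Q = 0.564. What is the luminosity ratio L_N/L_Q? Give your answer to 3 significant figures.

From the Stefan–Boltzmann law, L ∝ R²T⁴, so
L_N/L_Q = (R_N/R_Q)² (T_N/T_Q)⁴ = (0.200)² × (0.564)⁴ = 0.04000 × 0.1012 = 0.004047.

0.00405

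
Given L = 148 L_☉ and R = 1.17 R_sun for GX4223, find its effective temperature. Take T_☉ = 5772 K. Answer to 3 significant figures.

1.86×10^4 K

T/T_☉ = (L/L_☉)^(1/4) / (R/R_☉)^(1/2)
T = 5772 × (148)^(1/4) / √(1.17) = 5772 × 3.488 / 1.082 = 1.861×10^4 K.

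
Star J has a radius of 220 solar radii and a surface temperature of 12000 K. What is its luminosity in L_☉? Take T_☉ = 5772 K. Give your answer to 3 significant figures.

9.04×10^5 L_☉

L/L_☉ = (R/R_☉)² (T/T_☉)⁴ = (220)² × (12000/5772)⁴
       = 4.840×10^4 × (2.079)⁴ = 4.840×10^4 × 18.68 = 9.042×10^5.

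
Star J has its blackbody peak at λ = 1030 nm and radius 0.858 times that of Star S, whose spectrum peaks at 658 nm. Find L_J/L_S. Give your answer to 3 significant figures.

0.123

Wien's law gives T ∝ 1/λ_max, so T_J/T_S = λ_S/λ_J = 658/1030 = 0.6388.
Then L ∝ R²T⁴ gives L_J/L_S = (0.858)² × (0.6388)⁴ = 0.7362 × 0.1666 = 0.1226.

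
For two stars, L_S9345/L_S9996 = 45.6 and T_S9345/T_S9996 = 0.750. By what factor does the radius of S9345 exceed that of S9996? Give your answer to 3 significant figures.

L ∝ R²T⁴ gives R ∝ √L / T², so
R_S9345/R_S9996 = √(45.6) / (0.750)² = 6.753 / 0.5625 = 12.00.

12.0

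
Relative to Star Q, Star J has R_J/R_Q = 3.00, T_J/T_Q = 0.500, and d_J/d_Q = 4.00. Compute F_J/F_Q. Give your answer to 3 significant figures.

0.0352

L_J/L_Q = (R_J/R_Q)²(T_J/T_Q)⁴ = (3.00)² × (0.500)⁴ = 0.5625.
F_J/F_Q = (L_J/L_Q)/(d_J/d_Q)² = 0.5625 / (4.00)² = 0.03516.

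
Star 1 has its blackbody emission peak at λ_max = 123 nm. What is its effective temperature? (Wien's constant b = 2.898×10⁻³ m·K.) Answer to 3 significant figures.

T = b/λ_max = 2.898×10⁻³ / (123×10⁻⁹) = 2.356×10^4 K.

2.36×10^4 K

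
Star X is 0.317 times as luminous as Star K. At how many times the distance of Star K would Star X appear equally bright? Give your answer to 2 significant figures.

0.56

Equal flux requires L_X/d_X² = L_K/d_K², so d_X/d_K = √(L_X/L_K)
= √(0.317) = 0.5630.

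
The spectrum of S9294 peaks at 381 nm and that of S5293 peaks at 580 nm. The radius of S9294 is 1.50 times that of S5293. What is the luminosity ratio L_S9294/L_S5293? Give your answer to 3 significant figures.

12.1

Wien's law gives T ∝ 1/λ_max, so T_S9294/T_S5293 = λ_S5293/λ_S9294 = 580/381 = 1.522.
Then L ∝ R²T⁴ gives L_S9294/L_S5293 = (1.50)² × (1.522)⁴ = 2.250 × 5.370 = 12.08.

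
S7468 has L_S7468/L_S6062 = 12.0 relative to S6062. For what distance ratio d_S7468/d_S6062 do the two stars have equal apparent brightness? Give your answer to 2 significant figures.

3.5

Equal flux requires L_S7468/d_S7468² = L_S6062/d_S6062², so d_S7468/d_S6062 = √(L_S7468/L_S6062)
= √(12.0) = 3.464.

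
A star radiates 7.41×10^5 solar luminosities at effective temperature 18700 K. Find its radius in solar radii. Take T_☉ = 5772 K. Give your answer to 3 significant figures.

R/R_☉ = √(L/L_☉) / (T/T_☉)² = √(7.41×10^5) / (3.240)²
       = 860.8 / 10.50 = 82.01.

82.0 solar radii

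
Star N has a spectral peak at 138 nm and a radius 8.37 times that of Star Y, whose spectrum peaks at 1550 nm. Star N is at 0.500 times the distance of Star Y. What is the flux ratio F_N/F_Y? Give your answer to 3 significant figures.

4.46×10^6

Wien's law: T_N/T_Y = λ_Y/λ_N = 1550/138 = 11.23.
L_N/L_Y = (R_N/R_Y)²(T_N/T_Y)⁴ = (8.37)²(11.23)⁴ = 1.115×10^6.
F_N/F_Y = (L_N/L_Y)/(d_N/d_Y)² = 1.115×10^6/(0.500)² = 4.460×10^6.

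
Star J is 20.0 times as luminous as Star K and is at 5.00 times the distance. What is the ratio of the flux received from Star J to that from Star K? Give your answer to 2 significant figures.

F = L/(4πd²), so F_J/F_K = (L_J/L_K) / (d_J/d_K)²
= 20.0 / (5.00)² = 20.0 / 25.00 = 0.8000.

0.80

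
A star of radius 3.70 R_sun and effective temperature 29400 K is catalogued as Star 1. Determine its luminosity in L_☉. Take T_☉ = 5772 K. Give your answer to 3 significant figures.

L/L_☉ = (R/R_☉)² (T/T_☉)⁴ = (3.70)² × (29400/5772)⁴
       = 13.69 × (5.094)⁴ = 13.69 × 673.1 = 9215.

9.21×10^3 L_☉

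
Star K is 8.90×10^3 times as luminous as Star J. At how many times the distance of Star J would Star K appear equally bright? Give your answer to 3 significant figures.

94.3

Equal flux requires L_K/d_K² = L_J/d_J², so d_K/d_J = √(L_K/L_J)
= √(8.90×10^3) = 94.34.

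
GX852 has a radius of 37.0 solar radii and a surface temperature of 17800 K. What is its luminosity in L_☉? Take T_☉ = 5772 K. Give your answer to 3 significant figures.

1.24×10^5 L_☉

L/L_☉ = (R/R_☉)² (T/T_☉)⁴ = (37.0)² × (17800/5772)⁴
       = 1369 × (3.084)⁴ = 1369 × 90.44 = 1.238×10^5.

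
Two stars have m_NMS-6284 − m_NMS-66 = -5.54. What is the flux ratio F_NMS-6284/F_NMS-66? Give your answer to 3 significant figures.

164

F_NMS-6284/F_NMS-66 = 10^(−(m_NMS-6284 − m_NMS-66)/2.5) = 10^(5.54/2.5) = 10^2.216 = 164.4.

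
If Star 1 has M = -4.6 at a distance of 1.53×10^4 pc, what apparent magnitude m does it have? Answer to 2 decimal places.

11.32

m = M + 5 log₁₀(d/10 pc) = -4.6 + 5 log₁₀(1.53×10^4/10)
  = -4.6 + 5 × 3.185 = -4.6 + 15.92 = 11.32.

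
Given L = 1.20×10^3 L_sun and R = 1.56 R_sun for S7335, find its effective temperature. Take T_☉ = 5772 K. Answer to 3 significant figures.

2.72×10^4 K

T/T_☉ = (L/L_☉)^(1/4) / (R/R_☉)^(1/2)
T = 5772 × (1.20×10^3)^(1/4) / √(1.56) = 5772 × 5.886 / 1.249 = 2.720×10^4 K.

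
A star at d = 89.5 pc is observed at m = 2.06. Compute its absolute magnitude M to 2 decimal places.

-2.70

M = m − 5 log₁₀(d/10 pc) = 2.06 − 5 log₁₀(89.5/10)
  = 2.06 − 5 × 0.952 = 2.06 − 4.76 = -2.70.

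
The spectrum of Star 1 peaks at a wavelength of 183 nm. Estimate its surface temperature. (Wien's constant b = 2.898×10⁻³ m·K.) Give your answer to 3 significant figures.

T = b/λ_max = 2.898×10⁻³ / (183×10⁻⁹) = 1.584×10^4 K.

1.58×10^4 K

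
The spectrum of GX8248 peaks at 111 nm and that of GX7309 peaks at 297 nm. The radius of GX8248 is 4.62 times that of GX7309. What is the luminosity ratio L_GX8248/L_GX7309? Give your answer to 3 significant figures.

Wien's law gives T ∝ 1/λ_max, so T_GX8248/T_GX7309 = λ_GX7309/λ_GX8248 = 297/111 = 2.676.
Then L ∝ R²T⁴ gives L_GX8248/L_GX7309 = (4.62)² × (2.676)⁴ = 21.34 × 51.25 = 1094.

1.09×10^3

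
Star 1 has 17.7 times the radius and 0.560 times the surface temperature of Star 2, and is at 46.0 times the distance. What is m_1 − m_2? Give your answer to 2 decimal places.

L_1/L_2 = (17.7)²(0.560)⁴ = 30.81.
F_1/F_2 = (L_1/L_2)/(d_1/d_2)² = 30.81/2116 = 0.01456.
m_1 − m_2 = −2.5 log₁₀(0.01456) = 4.59.

4.59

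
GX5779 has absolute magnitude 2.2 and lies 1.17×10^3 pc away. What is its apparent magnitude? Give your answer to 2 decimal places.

12.54

m = M + 5 log₁₀(d/10 pc) = 2.2 + 5 log₁₀(1.17×10^3/10)
  = 2.2 + 5 × 2.068 = 2.2 + 10.34 = 12.54.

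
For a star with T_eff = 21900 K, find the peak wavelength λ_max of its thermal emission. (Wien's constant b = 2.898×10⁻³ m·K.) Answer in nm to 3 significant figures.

132 nm

λ_max = b/T = 2.898×10⁻³ / 21900 = 1.32×10^-7 m = 132.3 nm.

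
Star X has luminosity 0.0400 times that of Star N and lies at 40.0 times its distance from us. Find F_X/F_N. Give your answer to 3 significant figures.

F = L/(4πd²), so F_X/F_N = (L_X/L_N) / (d_X/d_N)²
= 0.0400 / (40.0)² = 0.0400 / 1600 = 2.500×10^-5.

2.50×10^-5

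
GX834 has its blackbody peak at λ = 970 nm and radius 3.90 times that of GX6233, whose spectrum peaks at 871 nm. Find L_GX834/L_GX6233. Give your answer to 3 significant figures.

9.89

Wien's law gives T ∝ 1/λ_max, so T_GX834/T_GX6233 = λ_GX6233/λ_GX834 = 871/970 = 0.8979.
Then L ∝ R²T⁴ gives L_GX834/L_GX6233 = (3.90)² × (0.8979)⁴ = 15.21 × 0.6501 = 9.888.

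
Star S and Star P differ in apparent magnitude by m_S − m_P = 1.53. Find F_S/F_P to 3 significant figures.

0.244

F_S/F_P = 10^(−(m_S − m_P)/2.5) = 10^(-1.53/2.5) = 10^-0.612 = 0.2443.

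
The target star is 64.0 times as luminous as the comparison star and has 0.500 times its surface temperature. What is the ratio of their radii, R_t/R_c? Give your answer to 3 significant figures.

32.0

L ∝ R²T⁴ gives R ∝ √L / T², so
R_t/R_c = √(64.0) / (0.500)² = 8.000 / 0.2500 = 32.00.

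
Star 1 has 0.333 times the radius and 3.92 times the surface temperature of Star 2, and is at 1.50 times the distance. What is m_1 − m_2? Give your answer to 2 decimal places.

L_1/L_2 = (0.333)²(3.92)⁴ = 26.18.
F_1/F_2 = (L_1/L_2)/(d_1/d_2)² = 26.18/2.250 = 11.64.
m_1 − m_2 = −2.5 log₁₀(11.64) = -2.66.

-2.66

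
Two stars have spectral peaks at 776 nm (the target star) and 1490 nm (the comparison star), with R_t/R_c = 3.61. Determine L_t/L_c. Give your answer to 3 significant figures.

Wien's law gives T ∝ 1/λ_max, so T_t/T_c = λ_c/λ_t = 1490/776 = 1.920.
Then L ∝ R²T⁴ gives L_t/L_c = (3.61)² × (1.920)⁴ = 13.03 × 13.59 = 177.1.

177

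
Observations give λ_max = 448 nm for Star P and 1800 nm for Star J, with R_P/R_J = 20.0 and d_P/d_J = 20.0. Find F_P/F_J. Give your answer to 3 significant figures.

261

Wien's law: T_P/T_J = λ_J/λ_P = 1800/448 = 4.018.
L_P/L_J = (R_P/R_J)²(T_P/T_J)⁴ = (20.0)²(4.018)⁴ = 1.042×10^5.
F_P/F_J = (L_P/L_J)/(d_P/d_J)² = 1.042×10^5/(20.0)² = 260.6.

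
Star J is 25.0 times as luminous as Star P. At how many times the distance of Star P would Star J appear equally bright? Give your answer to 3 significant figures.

Equal flux requires L_J/d_J² = L_P/d_P², so d_J/d_P = √(L_J/L_P)
= √(25.0) = 5.000.

5.00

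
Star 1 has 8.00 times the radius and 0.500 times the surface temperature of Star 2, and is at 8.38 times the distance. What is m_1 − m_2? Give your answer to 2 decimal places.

L_1/L_2 = (8.00)²(0.500)⁴ = 4.000.
F_1/F_2 = (L_1/L_2)/(d_1/d_2)² = 4.000/70.22 = 0.05696.
m_1 − m_2 = −2.5 log₁₀(0.05696) = 3.11.

3.11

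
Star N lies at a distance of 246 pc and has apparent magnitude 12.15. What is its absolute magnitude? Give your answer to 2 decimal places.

M = m − 5 log₁₀(d/10 pc) = 12.15 − 5 log₁₀(246/10)
  = 12.15 − 5 × 1.391 = 12.15 − 6.95 = 5.20.

5.20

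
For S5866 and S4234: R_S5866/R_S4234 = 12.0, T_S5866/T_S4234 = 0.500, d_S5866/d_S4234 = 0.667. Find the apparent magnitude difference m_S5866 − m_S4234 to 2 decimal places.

L_S5866/L_S4234 = (12.0)²(0.500)⁴ = 9.000.
F_S5866/F_S4234 = (L_S5866/L_S4234)/(d_S5866/d_S4234)² = 9.000/0.4449 = 20.23.
m_S5866 − m_S4234 = −2.5 log₁₀(20.23) = -3.26.

-3.26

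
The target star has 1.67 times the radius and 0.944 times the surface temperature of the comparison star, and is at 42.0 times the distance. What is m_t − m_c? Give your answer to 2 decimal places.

7.25

L_t/L_c = (1.67)²(0.944)⁴ = 2.215.
F_t/F_c = (L_t/L_c)/(d_t/d_c)² = 2.215/1764 = 0.001256.
m_t − m_c = −2.5 log₁₀(0.001256) = 7.25.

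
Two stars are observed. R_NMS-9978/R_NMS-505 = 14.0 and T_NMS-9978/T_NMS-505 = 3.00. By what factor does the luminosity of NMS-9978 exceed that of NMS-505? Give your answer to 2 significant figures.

From the Stefan–Boltzmann law, L ∝ R²T⁴, so
L_NMS-9978/L_NMS-505 = (R_NMS-9978/R_NMS-505)² (T_NMS-9978/T_NMS-505)⁴ = (14.0)² × (3.00)⁴ = 196.0 × 81.00 = 1.588×10^4.

1.6×10^4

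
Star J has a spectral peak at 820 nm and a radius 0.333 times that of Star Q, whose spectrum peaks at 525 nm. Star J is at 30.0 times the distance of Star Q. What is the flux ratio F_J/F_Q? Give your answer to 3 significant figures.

Wien's law: T_J/T_Q = λ_Q/λ_J = 525/820 = 0.6402.
L_J/L_Q = (R_J/R_Q)²(T_J/T_Q)⁴ = (0.333)²(0.6402)⁴ = 0.01863.
F_J/F_Q = (L_J/L_Q)/(d_J/d_Q)² = 0.01863/(30.0)² = 2.070×10^-5.

2.07×10^-5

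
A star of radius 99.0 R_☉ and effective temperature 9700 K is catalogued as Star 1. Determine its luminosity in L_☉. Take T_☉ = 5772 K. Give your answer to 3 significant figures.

7.82×10^4 L_☉

L/L_☉ = (R/R_☉)² (T/T_☉)⁴ = (99.0)² × (9700/5772)⁴
       = 9801 × (1.681)⁴ = 9801 × 7.976 = 7.817×10^4.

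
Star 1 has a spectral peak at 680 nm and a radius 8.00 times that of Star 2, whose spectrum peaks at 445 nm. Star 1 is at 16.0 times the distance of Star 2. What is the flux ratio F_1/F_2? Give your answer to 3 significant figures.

0.0459

Wien's law: T_1/T_2 = λ_2/λ_1 = 445/680 = 0.6544.
L_1/L_2 = (R_1/R_2)²(T_1/T_2)⁴ = (8.00)²(0.6544)⁴ = 11.74.
F_1/F_2 = (L_1/L_2)/(d_1/d_2)² = 11.74/(16.0)² = 0.04585.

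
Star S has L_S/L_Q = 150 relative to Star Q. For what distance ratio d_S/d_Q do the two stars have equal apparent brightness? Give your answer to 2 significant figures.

12

Equal flux requires L_S/d_S² = L_Q/d_Q², so d_S/d_Q = √(L_S/L_Q)
= √(150) = 12.25.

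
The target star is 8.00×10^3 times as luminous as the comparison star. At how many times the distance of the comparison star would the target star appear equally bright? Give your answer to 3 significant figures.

Equal flux requires L_t/d_t² = L_c/d_c², so d_t/d_c = √(L_t/L_c)
= √(8.00×10^3) = 89.44.

89.4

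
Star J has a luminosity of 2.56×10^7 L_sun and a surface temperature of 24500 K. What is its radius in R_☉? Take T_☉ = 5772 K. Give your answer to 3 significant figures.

281 R_☉

R/R_☉ = √(L/L_☉) / (T/T_☉)² = √(2.56×10^7) / (4.245)²
       = 5060 / 18.02 = 280.8.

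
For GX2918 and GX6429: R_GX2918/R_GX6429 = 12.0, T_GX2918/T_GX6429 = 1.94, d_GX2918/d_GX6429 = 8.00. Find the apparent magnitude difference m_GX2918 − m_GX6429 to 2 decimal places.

-3.76

L_GX2918/L_GX6429 = (12.0)²(1.94)⁴ = 2040.
F_GX2918/F_GX6429 = (L_GX2918/L_GX6429)/(d_GX2918/d_GX6429)² = 2040/64.00 = 31.87.
m_GX2918 − m_GX6429 = −2.5 log₁₀(31.87) = -3.76.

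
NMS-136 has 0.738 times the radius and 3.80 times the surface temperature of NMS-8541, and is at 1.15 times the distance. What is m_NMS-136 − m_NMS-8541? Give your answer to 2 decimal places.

L_NMS-136/L_NMS-8541 = (0.738)²(3.80)⁴ = 113.6.
F_NMS-136/F_NMS-8541 = (L_NMS-136/L_NMS-8541)/(d_NMS-136/d_NMS-8541)² = 113.6/1.322 = 85.87.
m_NMS-136 − m_NMS-8541 = −2.5 log₁₀(85.87) = -4.83.

-4.83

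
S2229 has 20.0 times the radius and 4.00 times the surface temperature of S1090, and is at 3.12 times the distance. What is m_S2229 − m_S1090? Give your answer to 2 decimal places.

-10.05

L_S2229/L_S1090 = (20.0)²(4.00)⁴ = 1.024×10^5.
F_S2229/F_S1090 = (L_S2229/L_S1090)/(d_S2229/d_S1090)² = 1.024×10^5/9.734 = 1.052×10^4.
m_S2229 − m_S1090 = −2.5 log₁₀(1.052×10^4) = -10.05.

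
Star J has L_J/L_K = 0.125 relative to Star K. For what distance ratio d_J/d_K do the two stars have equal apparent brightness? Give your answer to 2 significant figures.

0.35

Equal flux requires L_J/d_J² = L_K/d_K², so d_J/d_K = √(L_J/L_K)
= √(0.125) = 0.3536.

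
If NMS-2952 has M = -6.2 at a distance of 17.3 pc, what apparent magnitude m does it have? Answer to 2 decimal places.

-5.01

m = M + 5 log₁₀(d/10 pc) = -6.2 + 5 log₁₀(17.3/10)
  = -6.2 + 5 × 0.238 = -6.2 + 1.19 = -5.01.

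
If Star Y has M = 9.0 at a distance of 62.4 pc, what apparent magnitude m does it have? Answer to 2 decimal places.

12.98

m = M + 5 log₁₀(d/10 pc) = 9.0 + 5 log₁₀(62.4/10)
  = 9.0 + 5 × 0.795 = 9.0 + 3.98 = 12.98.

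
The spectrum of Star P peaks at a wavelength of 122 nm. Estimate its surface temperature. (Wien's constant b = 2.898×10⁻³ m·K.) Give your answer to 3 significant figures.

T = b/λ_max = 2.898×10⁻³ / (122×10⁻⁹) = 2.375×10^4 K.

2.38×10^4 K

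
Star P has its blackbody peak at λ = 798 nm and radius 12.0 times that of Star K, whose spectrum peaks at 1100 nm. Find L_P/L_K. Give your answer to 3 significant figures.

520

Wien's law gives T ∝ 1/λ_max, so T_P/T_K = λ_K/λ_P = 1100/798 = 1.378.
Then L ∝ R²T⁴ gives L_P/L_K = (12.0)² × (1.378)⁴ = 144.0 × 3.610 = 519.9.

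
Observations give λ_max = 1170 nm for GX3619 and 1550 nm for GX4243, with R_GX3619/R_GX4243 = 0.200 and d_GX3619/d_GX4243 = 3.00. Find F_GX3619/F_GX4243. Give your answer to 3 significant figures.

0.0137

Wien's law: T_GX3619/T_GX4243 = λ_GX4243/λ_GX3619 = 1550/1170 = 1.325.
L_GX3619/L_GX4243 = (R_GX3619/R_GX4243)²(T_GX3619/T_GX4243)⁴ = (0.200)²(1.325)⁴ = 0.1232.
F_GX3619/F_GX4243 = (L_GX3619/L_GX4243)/(d_GX3619/d_GX4243)² = 0.1232/(3.00)² = 0.01369.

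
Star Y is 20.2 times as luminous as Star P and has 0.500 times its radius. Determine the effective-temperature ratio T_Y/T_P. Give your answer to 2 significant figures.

L ∝ R²T⁴ gives T ∝ (L/R²)^(1/4), so
T_Y/T_P = (20.2 / 0.500²)^(1/4) = (80.80)^(1/4) = 2.998.

3.0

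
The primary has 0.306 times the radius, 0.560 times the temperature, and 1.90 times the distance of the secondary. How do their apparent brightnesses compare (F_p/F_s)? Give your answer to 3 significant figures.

L_p/L_s = (R_p/R_s)²(T_p/T_s)⁴ = (0.306)² × (0.560)⁴ = 0.009209.
F_p/F_s = (L_p/L_s)/(d_p/d_s)² = 0.009209 / (1.90)² = 0.002551.

0.00255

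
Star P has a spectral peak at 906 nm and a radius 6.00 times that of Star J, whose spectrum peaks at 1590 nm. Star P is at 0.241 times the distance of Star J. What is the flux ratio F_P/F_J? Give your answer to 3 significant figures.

Wien's law: T_P/T_J = λ_J/λ_P = 1590/906 = 1.755.
L_P/L_J = (R_P/R_J)²(T_P/T_J)⁴ = (6.00)²(1.755)⁴ = 341.5.
F_P/F_J = (L_P/L_J)/(d_P/d_J)² = 341.5/(0.241)² = 5880.

5.88×10^3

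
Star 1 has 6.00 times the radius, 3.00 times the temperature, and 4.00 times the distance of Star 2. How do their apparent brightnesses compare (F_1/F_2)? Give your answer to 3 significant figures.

L_1/L_2 = (R_1/R_2)²(T_1/T_2)⁴ = (6.00)² × (3.00)⁴ = 2916.
F_1/F_2 = (L_1/L_2)/(d_1/d_2)² = 2916 / (4.00)² = 182.2.

182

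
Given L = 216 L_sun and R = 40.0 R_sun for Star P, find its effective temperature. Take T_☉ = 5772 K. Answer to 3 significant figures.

T/T_☉ = (L/L_☉)^(1/4) / (R/R_☉)^(1/2)
T = 5772 × (216)^(1/4) / √(40.0) = 5772 × 3.834 / 6.325 = 3499 K.

3.50×10^3 K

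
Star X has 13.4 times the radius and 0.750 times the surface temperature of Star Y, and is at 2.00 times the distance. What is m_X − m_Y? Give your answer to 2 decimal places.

-2.88

L_X/L_Y = (13.4)²(0.750)⁴ = 56.81.
F_X/F_Y = (L_X/L_Y)/(d_X/d_Y)² = 56.81/4.000 = 14.20.
m_X − m_Y = −2.5 log₁₀(14.20) = -2.88.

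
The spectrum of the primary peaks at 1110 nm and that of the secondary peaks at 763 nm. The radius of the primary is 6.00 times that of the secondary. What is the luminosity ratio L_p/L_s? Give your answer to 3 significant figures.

8.04

Wien's law gives T ∝ 1/λ_max, so T_p/T_s = λ_s/λ_p = 763/1110 = 0.6874.
Then L ∝ R²T⁴ gives L_p/L_s = (6.00)² × (0.6874)⁴ = 36.00 × 0.2233 = 8.037.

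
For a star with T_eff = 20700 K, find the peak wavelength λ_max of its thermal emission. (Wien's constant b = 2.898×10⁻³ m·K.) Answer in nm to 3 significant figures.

140 nm

λ_max = b/T = 2.898×10⁻³ / 20700 = 1.40×10^-7 m = 140.0 nm.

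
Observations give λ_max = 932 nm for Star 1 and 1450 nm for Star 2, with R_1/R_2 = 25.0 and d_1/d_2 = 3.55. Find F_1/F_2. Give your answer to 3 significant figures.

291

Wien's law: T_1/T_2 = λ_2/λ_1 = 1450/932 = 1.556.
L_1/L_2 = (R_1/R_2)²(T_1/T_2)⁴ = (25.0)²(1.556)⁴ = 3662.
F_1/F_2 = (L_1/L_2)/(d_1/d_2)² = 3662/(3.55)² = 290.6.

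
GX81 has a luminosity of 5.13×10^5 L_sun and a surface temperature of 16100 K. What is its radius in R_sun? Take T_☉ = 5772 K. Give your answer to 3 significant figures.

R/R_☉ = √(L/L_☉) / (T/T_☉)² = √(5.13×10^5) / (2.789)²
       = 716.2 / 7.780 = 92.06.

92.1 R_sun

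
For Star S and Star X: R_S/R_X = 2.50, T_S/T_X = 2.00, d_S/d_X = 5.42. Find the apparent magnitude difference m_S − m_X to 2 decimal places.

L_S/L_X = (2.50)²(2.00)⁴ = 100.0.
F_S/F_X = (L_S/L_X)/(d_S/d_X)² = 100.0/29.38 = 3.404.
m_S − m_X = −2.5 log₁₀(3.404) = -1.33.

-1.33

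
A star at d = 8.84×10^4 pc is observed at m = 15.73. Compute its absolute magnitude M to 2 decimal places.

-4.00

M = m − 5 log₁₀(d/10 pc) = 15.73 − 5 log₁₀(8.84×10^4/10)
  = 15.73 − 5 × 3.946 = 15.73 − 19.73 = -4.00.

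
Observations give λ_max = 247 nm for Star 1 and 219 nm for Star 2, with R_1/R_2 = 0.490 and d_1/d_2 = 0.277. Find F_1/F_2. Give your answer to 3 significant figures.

Wien's law: T_1/T_2 = λ_2/λ_1 = 219/247 = 0.8866.
L_1/L_2 = (R_1/R_2)²(T_1/T_2)⁴ = (0.490)²(0.8866)⁴ = 0.1484.
F_1/F_2 = (L_1/L_2)/(d_1/d_2)² = 0.1484/(0.277)² = 1.934.

1.93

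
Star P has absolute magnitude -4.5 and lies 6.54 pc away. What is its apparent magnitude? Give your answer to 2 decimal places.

-5.42

m = M + 5 log₁₀(d/10 pc) = -4.5 + 5 log₁₀(6.54/10)
  = -4.5 + 5 × -0.184 = -4.5 + -0.92 = -5.42.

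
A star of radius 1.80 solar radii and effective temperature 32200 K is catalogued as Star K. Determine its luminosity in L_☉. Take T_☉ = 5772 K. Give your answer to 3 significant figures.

L/L_☉ = (R/R_☉)² (T/T_☉)⁴ = (1.80)² × (32200/5772)⁴
       = 3.240 × (5.579)⁴ = 3.240 × 968.5 = 3138.

3.14×10^3 L_☉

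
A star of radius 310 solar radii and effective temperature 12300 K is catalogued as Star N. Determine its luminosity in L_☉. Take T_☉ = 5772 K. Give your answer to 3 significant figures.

L/L_☉ = (R/R_☉)² (T/T_☉)⁴ = (310)² × (12300/5772)⁴
       = 9.610×10^4 × (2.131)⁴ = 9.610×10^4 × 20.62 = 1.982×10^6.

1.98×10^6 L_☉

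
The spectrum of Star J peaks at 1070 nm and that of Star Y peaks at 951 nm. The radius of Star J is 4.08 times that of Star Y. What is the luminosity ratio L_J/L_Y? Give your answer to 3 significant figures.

Wien's law gives T ∝ 1/λ_max, so T_J/T_Y = λ_Y/λ_J = 951/1070 = 0.8888.
Then L ∝ R²T⁴ gives L_J/L_Y = (4.08)² × (0.8888)⁴ = 16.65 × 0.6240 = 10.39.

10.4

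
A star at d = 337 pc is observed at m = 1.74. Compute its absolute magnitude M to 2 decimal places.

-5.90

M = m − 5 log₁₀(d/10 pc) = 1.74 − 5 log₁₀(337/10)
  = 1.74 − 5 × 1.528 = 1.74 − 7.64 = -5.90.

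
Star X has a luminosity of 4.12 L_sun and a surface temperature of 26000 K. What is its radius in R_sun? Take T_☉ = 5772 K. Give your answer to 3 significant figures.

R/R_☉ = √(L/L_☉) / (T/T_☉)² = √(4.12) / (4.505)²
       = 2.030 / 20.29 = 0.1000.

0.100 R_sun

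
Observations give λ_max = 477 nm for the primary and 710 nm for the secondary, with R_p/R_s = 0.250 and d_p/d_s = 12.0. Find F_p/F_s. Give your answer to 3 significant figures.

0.00213

Wien's law: T_p/T_s = λ_s/λ_p = 710/477 = 1.488.
L_p/L_s = (R_p/R_s)²(T_p/T_s)⁴ = (0.250)²(1.488)⁴ = 0.3068.
F_p/F_s = (L_p/L_s)/(d_p/d_s)² = 0.3068/(12.0)² = 0.002130.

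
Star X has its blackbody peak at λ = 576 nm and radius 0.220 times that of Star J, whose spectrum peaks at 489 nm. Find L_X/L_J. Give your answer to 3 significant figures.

0.0251

Wien's law gives T ∝ 1/λ_max, so T_X/T_J = λ_J/λ_X = 489/576 = 0.8490.
Then L ∝ R²T⁴ gives L_X/L_J = (0.220)² × (0.8490)⁴ = 0.04840 × 0.5195 = 0.02514.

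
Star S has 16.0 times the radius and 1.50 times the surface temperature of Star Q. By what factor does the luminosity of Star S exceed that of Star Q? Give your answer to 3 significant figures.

From the Stefan–Boltzmann law, L ∝ R²T⁴, so
L_S/L_Q = (R_S/R_Q)² (T_S/T_Q)⁴ = (16.0)² × (1.50)⁴ = 256.0 × 5.062 = 1296.

1.30×10^3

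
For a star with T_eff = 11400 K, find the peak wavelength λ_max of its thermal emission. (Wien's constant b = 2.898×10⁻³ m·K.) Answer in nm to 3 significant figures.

254 nm

λ_max = b/T = 2.898×10⁻³ / 11400 = 2.54×10^-7 m = 254.2 nm.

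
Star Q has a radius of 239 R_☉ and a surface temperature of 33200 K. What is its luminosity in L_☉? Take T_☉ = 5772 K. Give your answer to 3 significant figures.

6.25×10^7 L_☉

L/L_☉ = (R/R_☉)² (T/T_☉)⁴ = (239)² × (33200/5772)⁴
       = 5.712×10^4 × (5.752)⁴ = 5.712×10^4 × 1095 = 6.252×10^7.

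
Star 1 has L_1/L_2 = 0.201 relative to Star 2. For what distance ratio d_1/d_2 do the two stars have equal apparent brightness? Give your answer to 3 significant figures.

0.448

Equal flux requires L_1/d_1² = L_2/d_2², so d_1/d_2 = √(L_1/L_2)
= √(0.201) = 0.4483.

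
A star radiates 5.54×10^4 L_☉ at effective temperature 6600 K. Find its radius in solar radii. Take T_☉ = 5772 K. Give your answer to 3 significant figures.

180 solar radii

R/R_☉ = √(L/L_☉) / (T/T_☉)² = √(5.54×10^4) / (1.143)²
       = 235.4 / 1.307 = 180.0.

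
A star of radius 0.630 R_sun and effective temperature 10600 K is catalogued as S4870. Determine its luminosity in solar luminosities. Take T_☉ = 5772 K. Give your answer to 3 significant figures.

4.51 solar luminosities

L/L_☉ = (R/R_☉)² (T/T_☉)⁴ = (0.630)² × (10600/5772)⁴
       = 0.3969 × (1.836)⁴ = 0.3969 × 11.37 = 4.514.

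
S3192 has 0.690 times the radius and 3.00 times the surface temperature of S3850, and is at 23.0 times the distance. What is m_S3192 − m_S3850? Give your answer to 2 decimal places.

2.84

L_S3192/L_S3850 = (0.690)²(3.00)⁴ = 38.56.
F_S3192/F_S3850 = (L_S3192/L_S3850)/(d_S3192/d_S3850)² = 38.56/529.0 = 0.07290.
m_S3192 − m_S3850 = −2.5 log₁₀(0.07290) = 2.84.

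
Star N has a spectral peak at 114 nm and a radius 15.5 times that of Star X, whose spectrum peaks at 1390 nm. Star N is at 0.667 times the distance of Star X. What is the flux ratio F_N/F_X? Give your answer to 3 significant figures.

Wien's law: T_N/T_X = λ_X/λ_N = 1390/114 = 12.19.
L_N/L_X = (R_N/R_X)²(T_N/T_X)⁴ = (15.5)²(12.19)⁴ = 5.310×10^6.
F_N/F_X = (L_N/L_X)/(d_N/d_X)² = 5.310×10^6/(0.667)² = 1.194×10^7.

1.19×10^7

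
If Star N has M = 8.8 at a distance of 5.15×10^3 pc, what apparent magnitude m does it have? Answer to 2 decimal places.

22.36

m = M + 5 log₁₀(d/10 pc) = 8.8 + 5 log₁₀(5.15×10^3/10)
  = 8.8 + 5 × 2.712 = 8.8 + 13.56 = 22.36.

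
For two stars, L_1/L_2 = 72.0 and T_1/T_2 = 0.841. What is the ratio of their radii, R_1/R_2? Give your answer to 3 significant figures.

L ∝ R²T⁴ gives R ∝ √L / T², so
R_1/R_2 = √(72.0) / (0.841)² = 8.485 / 0.7073 = 12.00.

12.0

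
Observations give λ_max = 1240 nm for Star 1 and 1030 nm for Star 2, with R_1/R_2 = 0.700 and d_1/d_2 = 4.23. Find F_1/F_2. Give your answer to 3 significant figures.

Wien's law: T_1/T_2 = λ_2/λ_1 = 1030/1240 = 0.8306.
L_1/L_2 = (R_1/R_2)²(T_1/T_2)⁴ = (0.700)²(0.8306)⁴ = 0.2333.
F_1/F_2 = (L_1/L_2)/(d_1/d_2)² = 0.2333/(4.23)² = 0.01304.

0.0130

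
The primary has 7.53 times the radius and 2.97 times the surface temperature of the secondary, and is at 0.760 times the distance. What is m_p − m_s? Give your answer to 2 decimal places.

-9.71

L_p/L_s = (7.53)²(2.97)⁴ = 4412.
F_p/F_s = (L_p/L_s)/(d_p/d_s)² = 4412/0.5776 = 7638.
m_p − m_s = −2.5 log₁₀(7638) = -9.71.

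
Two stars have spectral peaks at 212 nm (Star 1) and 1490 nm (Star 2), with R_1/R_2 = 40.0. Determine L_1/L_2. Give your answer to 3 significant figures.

Wien's law gives T ∝ 1/λ_max, so T_1/T_2 = λ_2/λ_1 = 1490/212 = 7.028.
Then L ∝ R²T⁴ gives L_1/L_2 = (40.0)² × (7.028)⁴ = 1600 × 2440 = 3.904×10^6.

3.90×10^6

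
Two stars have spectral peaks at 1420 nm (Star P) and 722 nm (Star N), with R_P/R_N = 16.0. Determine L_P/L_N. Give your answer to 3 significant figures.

Wien's law gives T ∝ 1/λ_max, so T_P/T_N = λ_N/λ_P = 722/1420 = 0.5085.
Then L ∝ R²T⁴ gives L_P/L_N = (16.0)² × (0.5085)⁴ = 256.0 × 0.06683 = 17.11.

17.1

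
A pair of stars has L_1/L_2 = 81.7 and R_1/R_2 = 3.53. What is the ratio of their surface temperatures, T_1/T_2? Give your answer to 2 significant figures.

1.6

L ∝ R²T⁴ gives T ∝ (L/R²)^(1/4), so
T_1/T_2 = (81.7 / 3.53²)^(1/4) = (6.557)^(1/4) = 1.600.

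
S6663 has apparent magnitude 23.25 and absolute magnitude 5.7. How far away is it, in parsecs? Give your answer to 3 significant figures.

3.24×10^4 pc

m − M = 5 log₁₀(d/10 pc)
23.25 − (5.7) = 17.55 = 5 log₁₀(d/10)
d = 10 × 10^(17.55/5) = 10 × 10^3.510 = 3.236×10^4 pc.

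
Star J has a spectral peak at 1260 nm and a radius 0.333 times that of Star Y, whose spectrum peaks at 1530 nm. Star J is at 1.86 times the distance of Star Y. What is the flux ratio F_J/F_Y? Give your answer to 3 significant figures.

0.0697

Wien's law: T_J/T_Y = λ_Y/λ_J = 1530/1260 = 1.214.
L_J/L_Y = (R_J/R_Y)²(T_J/T_Y)⁴ = (0.333)²(1.214)⁴ = 0.2411.
F_J/F_Y = (L_J/L_Y)/(d_J/d_Y)² = 0.2411/(1.86)² = 0.06969.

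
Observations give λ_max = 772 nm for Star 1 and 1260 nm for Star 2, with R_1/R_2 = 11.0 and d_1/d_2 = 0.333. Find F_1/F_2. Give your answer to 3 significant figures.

Wien's law: T_1/T_2 = λ_2/λ_1 = 1260/772 = 1.632.
L_1/L_2 = (R_1/R_2)²(T_1/T_2)⁴ = (11.0)²(1.632)⁴ = 858.6.
F_1/F_2 = (L_1/L_2)/(d_1/d_2)² = 858.6/(0.333)² = 7743.

7.74×10^3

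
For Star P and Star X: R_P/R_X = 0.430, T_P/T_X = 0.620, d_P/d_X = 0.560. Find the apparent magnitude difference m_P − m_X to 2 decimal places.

L_P/L_X = (0.430)²(0.620)⁴ = 0.02732.
F_P/F_X = (L_P/L_X)/(d_P/d_X)² = 0.02732/0.3136 = 0.08712.
m_P − m_X = −2.5 log₁₀(0.08712) = 2.65.

2.65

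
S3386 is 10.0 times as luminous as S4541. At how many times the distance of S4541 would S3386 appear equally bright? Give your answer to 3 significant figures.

Equal flux requires L_S3386/d_S3386² = L_S4541/d_S4541², so d_S3386/d_S4541 = √(L_S3386/L_S4541)
= √(10.0) = 3.162.

3.16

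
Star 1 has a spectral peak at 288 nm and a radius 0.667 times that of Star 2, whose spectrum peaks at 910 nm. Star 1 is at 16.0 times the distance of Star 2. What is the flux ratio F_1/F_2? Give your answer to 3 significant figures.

0.173

Wien's law: T_1/T_2 = λ_2/λ_1 = 910/288 = 3.160.
L_1/L_2 = (R_1/R_2)²(T_1/T_2)⁴ = (0.667)²(3.160)⁴ = 44.35.
F_1/F_2 = (L_1/L_2)/(d_1/d_2)² = 44.35/(16.0)² = 0.1732.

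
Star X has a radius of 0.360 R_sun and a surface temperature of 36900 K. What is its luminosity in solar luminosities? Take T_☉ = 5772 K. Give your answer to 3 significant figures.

L/L_☉ = (R/R_☉)² (T/T_☉)⁴ = (0.360)² × (36900/5772)⁴
       = 0.1296 × (6.393)⁴ = 0.1296 × 1670 = 216.5.

216 solar luminosities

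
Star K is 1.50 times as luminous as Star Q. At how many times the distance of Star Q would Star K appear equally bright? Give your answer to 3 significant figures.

Equal flux requires L_K/d_K² = L_Q/d_Q², so d_K/d_Q = √(L_K/L_Q)
= √(1.50) = 1.225.

1.22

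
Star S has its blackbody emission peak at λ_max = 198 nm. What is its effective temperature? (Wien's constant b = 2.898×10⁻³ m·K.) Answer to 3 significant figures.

T = b/λ_max = 2.898×10⁻³ / (198×10⁻⁹) = 1.464×10^4 K.

1.46×10^4 K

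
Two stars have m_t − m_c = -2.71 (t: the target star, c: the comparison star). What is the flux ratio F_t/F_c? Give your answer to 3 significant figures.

12.1

F_t/F_c = 10^(−(m_t − m_c)/2.5) = 10^(2.71/2.5) = 10^1.084 = 12.13.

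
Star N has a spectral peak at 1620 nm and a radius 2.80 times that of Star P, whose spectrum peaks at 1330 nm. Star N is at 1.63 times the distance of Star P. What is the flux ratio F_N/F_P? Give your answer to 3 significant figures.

Wien's law: T_N/T_P = λ_P/λ_N = 1330/1620 = 0.8210.
L_N/L_P = (R_N/R_P)²(T_N/T_P)⁴ = (2.80)²(0.8210)⁴ = 3.562.
F_N/F_P = (L_N/L_P)/(d_N/d_P)² = 3.562/(1.63)² = 1.341.

1.34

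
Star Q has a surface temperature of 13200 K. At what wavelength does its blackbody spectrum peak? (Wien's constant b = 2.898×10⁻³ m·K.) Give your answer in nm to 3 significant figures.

220 nm

λ_max = b/T = 2.898×10⁻³ / 13200 = 2.20×10^-7 m = 219.5 nm.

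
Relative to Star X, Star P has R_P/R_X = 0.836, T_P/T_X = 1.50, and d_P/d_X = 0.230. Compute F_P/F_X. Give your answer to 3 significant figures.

L_P/L_X = (R_P/R_X)²(T_P/T_X)⁴ = (0.836)² × (1.50)⁴ = 3.538.
F_P/F_X = (L_P/L_X)/(d_P/d_X)² = 3.538 / (0.230)² = 66.88.

66.9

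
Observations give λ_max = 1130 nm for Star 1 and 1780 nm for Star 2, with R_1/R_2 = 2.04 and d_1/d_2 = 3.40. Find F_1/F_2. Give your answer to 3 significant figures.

2.22

Wien's law: T_1/T_2 = λ_2/λ_1 = 1780/1130 = 1.575.
L_1/L_2 = (R_1/R_2)²(T_1/T_2)⁴ = (2.04)²(1.575)⁴ = 25.62.
F_1/F_2 = (L_1/L_2)/(d_1/d_2)² = 25.62/(3.40)² = 2.217.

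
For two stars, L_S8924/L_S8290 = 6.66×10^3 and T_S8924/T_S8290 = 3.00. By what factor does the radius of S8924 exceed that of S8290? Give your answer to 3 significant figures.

9.07

L ∝ R²T⁴ gives R ∝ √L / T², so
R_S8924/R_S8290 = √(6.66×10^3) / (3.00)² = 81.61 / 9.000 = 9.068.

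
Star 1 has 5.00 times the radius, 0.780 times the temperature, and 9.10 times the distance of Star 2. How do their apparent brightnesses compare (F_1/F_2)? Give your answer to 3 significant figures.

L_1/L_2 = (R_1/R_2)²(T_1/T_2)⁴ = (5.00)² × (0.780)⁴ = 9.254.
F_1/F_2 = (L_1/L_2)/(d_1/d_2)² = 9.254 / (9.10)² = 0.1117.

0.112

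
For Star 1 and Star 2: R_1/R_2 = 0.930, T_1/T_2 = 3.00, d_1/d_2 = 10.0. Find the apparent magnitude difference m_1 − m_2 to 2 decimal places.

L_1/L_2 = (0.930)²(3.00)⁴ = 70.06.
F_1/F_2 = (L_1/L_2)/(d_1/d_2)² = 70.06/100.0 = 0.7006.
m_1 − m_2 = −2.5 log₁₀(0.7006) = 0.39.

0.39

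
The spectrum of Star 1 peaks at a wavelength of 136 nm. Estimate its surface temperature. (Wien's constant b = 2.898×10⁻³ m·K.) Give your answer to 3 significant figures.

2.13×10^4 K

T = b/λ_max = 2.898×10⁻³ / (136×10⁻⁹) = 2.131×10^4 K.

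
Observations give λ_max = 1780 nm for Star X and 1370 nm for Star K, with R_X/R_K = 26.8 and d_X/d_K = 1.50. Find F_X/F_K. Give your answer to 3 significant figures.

Wien's law: T_X/T_K = λ_K/λ_X = 1370/1780 = 0.7697.
L_X/L_K = (R_X/R_K)²(T_X/T_K)⁴ = (26.8)²(0.7697)⁴ = 252.0.
F_X/F_K = (L_X/L_K)/(d_X/d_K)² = 252.0/(1.50)² = 112.0.

112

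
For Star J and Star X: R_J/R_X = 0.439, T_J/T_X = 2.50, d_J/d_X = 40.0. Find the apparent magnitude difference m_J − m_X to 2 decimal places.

L_J/L_X = (0.439)²(2.50)⁴ = 7.528.
F_J/F_X = (L_J/L_X)/(d_J/d_X)² = 7.528/1600 = 0.004705.
m_J − m_X = −2.5 log₁₀(0.004705) = 5.82.

5.82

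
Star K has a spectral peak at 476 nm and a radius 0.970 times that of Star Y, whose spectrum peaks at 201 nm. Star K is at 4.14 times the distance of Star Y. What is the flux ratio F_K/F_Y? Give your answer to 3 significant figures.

Wien's law: T_K/T_Y = λ_Y/λ_K = 201/476 = 0.4223.
L_K/L_Y = (R_K/R_Y)²(T_K/T_Y)⁴ = (0.970)²(0.4223)⁴ = 0.02992.
F_K/F_Y = (L_K/L_Y)/(d_K/d_Y)² = 0.02992/(4.14)² = 0.001745.

0.00175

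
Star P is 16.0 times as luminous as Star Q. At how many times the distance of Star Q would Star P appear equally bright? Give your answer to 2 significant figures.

4.0

Equal flux requires L_P/d_P² = L_Q/d_Q², so d_P/d_Q = √(L_P/L_Q)
= √(16.0) = 4.000.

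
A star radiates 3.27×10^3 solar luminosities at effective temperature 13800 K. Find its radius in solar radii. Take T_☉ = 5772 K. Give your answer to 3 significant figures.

10.0 solar radii

R/R_☉ = √(L/L_☉) / (T/T_☉)² = √(3.27×10^3) / (2.391)²
       = 57.18 / 5.716 = 10.00.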